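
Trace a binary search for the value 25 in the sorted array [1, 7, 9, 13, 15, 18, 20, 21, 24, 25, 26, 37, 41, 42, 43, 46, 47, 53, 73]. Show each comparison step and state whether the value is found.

Binary search for 25 in [1, 7, 9, 13, 15, 18, 20, 21, 24, 25, 26, 37, 41, 42, 43, 46, 47, 53, 73]:

lo=0, hi=18, mid=9, arr[mid]=25 -> Found target at index 9!

Binary search finds 25 at index 9 after 1 comparisons. The search repeatedly halves the search space by comparing with the middle element.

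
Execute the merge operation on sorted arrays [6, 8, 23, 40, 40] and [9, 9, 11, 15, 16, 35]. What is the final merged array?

Merging process:

Compare 6 vs 9: take 6 from left. Merged: [6]
Compare 8 vs 9: take 8 from left. Merged: [6, 8]
Compare 23 vs 9: take 9 from right. Merged: [6, 8, 9]
Compare 23 vs 9: take 9 from right. Merged: [6, 8, 9, 9]
Compare 23 vs 11: take 11 from right. Merged: [6, 8, 9, 9, 11]
Compare 23 vs 15: take 15 from right. Merged: [6, 8, 9, 9, 11, 15]
Compare 23 vs 16: take 16 from right. Merged: [6, 8, 9, 9, 11, 15, 16]
Compare 23 vs 35: take 23 from left. Merged: [6, 8, 9, 9, 11, 15, 16, 23]
Compare 40 vs 35: take 35 from right. Merged: [6, 8, 9, 9, 11, 15, 16, 23, 35]
Append remaining from left: [40, 40]. Merged: [6, 8, 9, 9, 11, 15, 16, 23, 35, 40, 40]

Final merged array: [6, 8, 9, 9, 11, 15, 16, 23, 35, 40, 40]
Total comparisons: 9

The merged array is [6, 8, 9, 9, 11, 15, 16, 23, 35, 40, 40], requiring 9 comparisons. The merge step runs in O(n) time where n is the total number of elements.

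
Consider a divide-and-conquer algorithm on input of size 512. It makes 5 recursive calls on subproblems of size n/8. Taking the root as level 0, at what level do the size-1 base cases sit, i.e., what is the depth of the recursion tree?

For divide and conquer with division factor 8:

Problem sizes at each level:
Level 0: 512
Level 1: 64
Level 2: 8
Level 3: 1

The root is level 0 and the size-1 base case is level 3 (the tree spans levels 0 through 3, i.e. 4 levels counting the root), so the depth is the number of divisions: log_8(512) = 3

The recursion tree depth is log_8(512) = 3. At each level, the problem size is divided by 8, so it takes 3 divisions to reduce to a base case of size 1. The algorithm makes 5 recursive calls at each level.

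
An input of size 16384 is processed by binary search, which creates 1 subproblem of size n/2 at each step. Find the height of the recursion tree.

For divide and conquer with division factor 2:

Problem sizes at each level:
Level 0: 16384
Level 1: 8192
Level 2: 4096
Level 3: 2048
Level 4: 1024
Level 5: 512
Level 6: 256
Level 7: 128
Level 8: 64
Level 9: 32
Level 10: 16
Level 11: 8
Level 12: 4
Level 13: 2
Level 14: 1

The root is level 0 and the size-1 base case is level 14 (the tree spans levels 0 through 14, i.e. 15 levels counting the root), so the depth is the number of divisions: log_2(16384) = 14

The recursion tree depth is log_2(16384) = 14. At each level, the problem size is divided by 2, so it takes 14 divisions to reduce to a base case of size 1. The algorithm makes 1 recursive call at each level.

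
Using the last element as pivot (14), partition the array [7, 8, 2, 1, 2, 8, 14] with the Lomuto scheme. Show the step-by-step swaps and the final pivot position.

Lomuto partition with pivot = 14:

Initial array: [7, 8, 2, 1, 2, 8, 14]

arr[0]=7 <= 14: swap with position 0, array becomes [7, 8, 2, 1, 2, 8, 14]
arr[1]=8 <= 14: swap with position 1, array becomes [7, 8, 2, 1, 2, 8, 14]
arr[2]=2 <= 14: swap with position 2, array becomes [7, 8, 2, 1, 2, 8, 14]
arr[3]=1 <= 14: swap with position 3, array becomes [7, 8, 2, 1, 2, 8, 14]
arr[4]=2 <= 14: swap with position 4, array becomes [7, 8, 2, 1, 2, 8, 14]
arr[5]=8 <= 14: swap with position 5, array becomes [7, 8, 2, 1, 2, 8, 14]

Place pivot at position 6: [7, 8, 2, 1, 2, 8, 14]
Pivot position: 6

After partitioning with pivot 14, the array becomes [7, 8, 2, 1, 2, 8, 14]. The pivot is placed at index 6. All elements to the left of the pivot are <= 14, and all elements to the right are > 14.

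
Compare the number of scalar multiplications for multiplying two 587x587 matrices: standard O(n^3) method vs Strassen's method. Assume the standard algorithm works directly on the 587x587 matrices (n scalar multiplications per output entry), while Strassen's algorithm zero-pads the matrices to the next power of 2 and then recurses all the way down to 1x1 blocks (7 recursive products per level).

Matrix multiplication for 587x587 matrices:

Strassen's algorithm requires power-of-2 dimensions. Pad 587x587 to 1024x1024 (next power of 2).

Standard algorithm: 587^3 = 202262003 multiplications
Strassen's algorithm: 7^(log2(1024)) = 7^10 = 282475249 multiplications
Difference: 202262003 - 282475249 = -80213246 (Strassen uses MORE here due to padding overhead — for small or just-over-power-of-2 n, padding can outweigh the per-level savings)

Standard: 202262003 multiplications (587^3). Strassen: 282475249 multiplications (7^10, after padding to 1024x1024). Strassen reduces 8 recursive multiplications to 7 at each level.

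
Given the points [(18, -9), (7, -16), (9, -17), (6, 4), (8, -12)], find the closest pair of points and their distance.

Computing all pairwise distances among 5 points:

d((18, -9), (7, -16)) = 13.0384
d((18, -9), (9, -17)) = 12.0416
d((18, -9), (6, 4)) = 17.6918
d((18, -9), (8, -12)) = 10.4403
d((7, -16), (9, -17)) = 2.2361 <-- minimum
d((7, -16), (6, 4)) = 20.025
d((7, -16), (8, -12)) = 4.1231
d((9, -17), (6, 4)) = 21.2132
d((9, -17), (8, -12)) = 5.099
d((6, 4), (8, -12)) = 16.1245

Closest pair: (7, -16) and (9, -17) with distance 2.2361

The closest pair is (7, -16) and (9, -17) with Euclidean distance 2.2361. For 5 points, brute-force pairwise comparison is shown above. For large n, the divide-and-conquer algorithm (sort by x, recurse on halves, check the dividing strip) achieves O(n log n).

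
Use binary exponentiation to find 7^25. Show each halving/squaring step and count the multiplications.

Computing 7^25 by squaring (build up from 7^1; each line after the first costs one multiplication):

7^1 = 7
7^2 = (7^1)^2 = 7^2 = 49
7^3 = 7 * 7^2 = 7 * 49 = 343
7^6 = (7^3)^2 = 343^2 = 117649
7^12 = (7^6)^2 = 117649^2 = 13841287201
7^24 = (7^12)^2 = 13841287201^2 = 191581231380566414401
7^25 = 7 * 7^24 = 7 * 191581231380566414401 = 1341068619663964900807

Result: 1341068619663964900807
Multiplications needed: 6 (6 lines after 7^1)

7^25 = 1341068619663964900807. Using exponentiation by squaring, this requires 6 multiplications. The key idea: if the exponent is even, square the half-power; if odd, multiply by the base once.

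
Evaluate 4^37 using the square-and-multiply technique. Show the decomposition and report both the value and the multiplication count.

Computing 4^37 by squaring (build up from 4^1; each line after the first costs one multiplication):

4^1 = 4
4^2 = (4^1)^2 = 4^2 = 16
4^4 = (4^2)^2 = 16^2 = 256
4^8 = (4^4)^2 = 256^2 = 65536
4^9 = 4 * 4^8 = 4 * 65536 = 262144
4^18 = (4^9)^2 = 262144^2 = 68719476736
4^36 = (4^18)^2 = 68719476736^2 = 4722366482869645213696
4^37 = 4 * 4^36 = 4 * 4722366482869645213696 = 18889465931478580854784

Result: 18889465931478580854784
Multiplications needed: 7 (7 lines after 4^1)

4^37 = 18889465931478580854784. Using exponentiation by squaring, this requires 7 multiplications. The key idea: if the exponent is even, square the half-power; if odd, multiply by the base once.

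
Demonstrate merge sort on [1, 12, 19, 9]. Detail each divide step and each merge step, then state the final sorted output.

Merge sort trace:

Split: [1, 12, 19, 9] -> [1, 12] and [19, 9]
  Split: [1, 12] -> [1] and [12]
  Merge: [1] + [12] -> [1, 12]
  Split: [19, 9] -> [19] and [9]
  Merge: [19] + [9] -> [9, 19]
Merge: [1, 12] + [9, 19] -> [1, 9, 12, 19]

Final sorted array: [1, 9, 12, 19]

The merge sort proceeds by recursively splitting the array and merging sorted halves.
After all merges, the sorted array is [1, 9, 12, 19].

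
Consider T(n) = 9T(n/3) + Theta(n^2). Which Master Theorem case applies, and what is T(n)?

Master Theorem for T(n) = 9T(n/3) + O(n^2):

a = 9, b = 3, c = 2
log_b(a) = log_3(9) = 2.0000

Case 2: c = 2 = log_3(9) = 2.0000
T(n) = O(n^2 log n) = O(n^2 log n)

For T(n) = 9T(n/3) + O(n^2): log_3(9) = 2.0000. This is Case 2 of the Master Theorem (c = log_b(a), equal work at all levels), giving O(n^2 log n).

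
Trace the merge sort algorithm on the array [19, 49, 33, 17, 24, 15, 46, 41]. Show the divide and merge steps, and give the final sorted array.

Merge sort trace:

Split: [19, 49, 33, 17, 24, 15, 46, 41] -> [19, 49, 33, 17] and [24, 15, 46, 41]
  Split: [19, 49, 33, 17] -> [19, 49] and [33, 17]
    Split: [19, 49] -> [19] and [49]
    Merge: [19] + [49] -> [19, 49]
    Split: [33, 17] -> [33] and [17]
    Merge: [33] + [17] -> [17, 33]
  Merge: [19, 49] + [17, 33] -> [17, 19, 33, 49]
  Split: [24, 15, 46, 41] -> [24, 15] and [46, 41]
    Split: [24, 15] -> [24] and [15]
    Merge: [24] + [15] -> [15, 24]
    Split: [46, 41] -> [46] and [41]
    Merge: [46] + [41] -> [41, 46]
  Merge: [15, 24] + [41, 46] -> [15, 24, 41, 46]
Merge: [17, 19, 33, 49] + [15, 24, 41, 46] -> [15, 17, 19, 24, 33, 41, 46, 49]

Final sorted array: [15, 17, 19, 24, 33, 41, 46, 49]

The merge sort proceeds by recursively splitting the array and merging sorted halves.
After all merges, the sorted array is [15, 17, 19, 24, 33, 41, 46, 49].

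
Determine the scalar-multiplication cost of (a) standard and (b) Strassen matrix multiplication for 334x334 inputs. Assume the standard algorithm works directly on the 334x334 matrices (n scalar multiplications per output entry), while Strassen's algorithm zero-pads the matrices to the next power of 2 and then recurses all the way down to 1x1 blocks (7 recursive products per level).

Matrix multiplication for 334x334 matrices:

Strassen's algorithm requires power-of-2 dimensions. Pad 334x334 to 512x512 (next power of 2).

Standard algorithm: 334^3 = 37259704 multiplications
Strassen's algorithm: 7^(log2(512)) = 7^9 = 40353607 multiplications
Difference: 37259704 - 40353607 = -3093903 (Strassen uses MORE here due to padding overhead — for small or just-over-power-of-2 n, padding can outweigh the per-level savings)

Standard: 37259704 multiplications (334^3). Strassen: 40353607 multiplications (7^9, after padding to 512x512). Strassen reduces 8 recursive multiplications to 7 at each level.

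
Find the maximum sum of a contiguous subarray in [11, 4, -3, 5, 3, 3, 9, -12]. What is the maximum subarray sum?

Using Kadane's algorithm on [11, 4, -3, 5, 3, 3, 9, -12]:

Scanning through the array:
Position 1 (value 4): max_ending_here = 15, max_so_far = 15
Position 2 (value -3): max_ending_here = 12, max_so_far = 15
Position 3 (value 5): max_ending_here = 17, max_so_far = 17
Position 4 (value 3): max_ending_here = 20, max_so_far = 20
Position 5 (value 3): max_ending_here = 23, max_so_far = 23
Position 6 (value 9): max_ending_here = 32, max_so_far = 32
Position 7 (value -12): max_ending_here = 20, max_so_far = 32

Maximum subarray: [11, 4, -3, 5, 3, 3, 9]
Maximum sum: 32

The maximum subarray is [11, 4, -3, 5, 3, 3, 9] with sum 32. This subarray runs from index 0 to index 6.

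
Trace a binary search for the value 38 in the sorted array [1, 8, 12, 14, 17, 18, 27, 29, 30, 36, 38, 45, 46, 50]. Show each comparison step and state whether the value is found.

Binary search for 38 in [1, 8, 12, 14, 17, 18, 27, 29, 30, 36, 38, 45, 46, 50]:

lo=0, hi=13, mid=6, arr[mid]=27 -> 27 < 38, search right half
lo=7, hi=13, mid=10, arr[mid]=38 -> Found target at index 10!

Binary search finds 38 at index 10 after 2 comparisons. The search repeatedly halves the search space by comparing with the middle element.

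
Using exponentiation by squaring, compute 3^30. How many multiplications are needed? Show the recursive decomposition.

Computing 3^30 by squaring (build up from 3^1; each line after the first costs one multiplication):

3^1 = 3
3^2 = (3^1)^2 = 3^2 = 9
3^3 = 3 * 3^2 = 3 * 9 = 27
3^6 = (3^3)^2 = 27^2 = 729
3^7 = 3 * 3^6 = 3 * 729 = 2187
3^14 = (3^7)^2 = 2187^2 = 4782969
3^15 = 3 * 3^14 = 3 * 4782969 = 14348907
3^30 = (3^15)^2 = 14348907^2 = 205891132094649

Result: 205891132094649
Multiplications needed: 7 (7 lines after 3^1)

3^30 = 205891132094649. Using exponentiation by squaring, this requires 7 multiplications. The key idea: if the exponent is even, square the half-power; if odd, multiply by the base once.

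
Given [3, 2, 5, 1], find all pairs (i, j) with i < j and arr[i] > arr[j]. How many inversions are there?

Finding inversions in [3, 2, 5, 1]:

(0, 1): arr[0]=3 > arr[1]=2
(0, 3): arr[0]=3 > arr[3]=1
(1, 3): arr[1]=2 > arr[3]=1
(2, 3): arr[2]=5 > arr[3]=1

Total inversions: 4

The array has 4 inversion(s): (0,1), (0,3), (1,3), (2,3). Each pair (i,j) satisfies i < j and arr[i] > arr[j].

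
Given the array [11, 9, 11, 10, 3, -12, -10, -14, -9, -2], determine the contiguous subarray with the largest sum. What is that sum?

Using Kadane's algorithm on [11, 9, 11, 10, 3, -12, -10, -14, -9, -2]:

Scanning through the array:
Position 1 (value 9): max_ending_here = 20, max_so_far = 20
Position 2 (value 11): max_ending_here = 31, max_so_far = 31
Position 3 (value 10): max_ending_here = 41, max_so_far = 41
Position 4 (value 3): max_ending_here = 44, max_so_far = 44
Position 5 (value -12): max_ending_here = 32, max_so_far = 44
Position 6 (value -10): max_ending_here = 22, max_so_far = 44
Position 7 (value -14): max_ending_here = 8, max_so_far = 44
Position 8 (value -9): max_ending_here = -1, max_so_far = 44
Position 9 (value -2): max_ending_here = -2, max_so_far = 44

Maximum subarray: [11, 9, 11, 10, 3]
Maximum sum: 44

The maximum subarray is [11, 9, 11, 10, 3] with sum 44. This subarray runs from index 0 to index 4.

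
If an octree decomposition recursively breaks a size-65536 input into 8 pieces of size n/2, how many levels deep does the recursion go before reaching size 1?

For divide and conquer with division factor 2:

Problem sizes at each level:
Level 0: 65536
Level 1: 32768
Level 2: 16384
Level 3: 8192
Level 4: 4096
Level 5: 2048
Level 6: 1024
Level 7: 512
Level 8: 256
Level 9: 128
Level 10: 64
Level 11: 32
Level 12: 16
Level 13: 8
Level 14: 4
Level 15: 2
Level 16: 1

The root is level 0 and the size-1 base case is level 16 (the tree spans levels 0 through 16, i.e. 17 levels counting the root), so the depth is the number of divisions: log_2(65536) = 16

The recursion tree depth is log_2(65536) = 16. At each level, the problem size is divided by 2, so it takes 16 divisions to reduce to a base case of size 1. The algorithm makes 8 recursive calls at each level.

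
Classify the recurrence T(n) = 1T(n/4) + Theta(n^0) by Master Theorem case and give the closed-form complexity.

Master Theorem for T(n) = 1T(n/4) + O(n^0):

a = 1, b = 4, c = 0
log_b(a) = log_4(1) = 0.0000

Case 2: c = 0 = log_4(1) = 0.0000
T(n) = O(n^0 log n) = O(log n)

For T(n) = 1T(n/4) + O(n^0): log_4(1) = 0.0000. This is Case 2 of the Master Theorem (c = log_b(a), equal work at all levels), giving O(log n).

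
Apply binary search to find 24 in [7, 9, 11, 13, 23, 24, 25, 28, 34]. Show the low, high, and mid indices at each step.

Binary search for 24 in [7, 9, 11, 13, 23, 24, 25, 28, 34]:

lo=0, hi=8, mid=4, arr[mid]=23 -> 23 < 24, search right half
lo=5, hi=8, mid=6, arr[mid]=25 -> 25 > 24, search left half
lo=5, hi=5, mid=5, arr[mid]=24 -> Found target at index 5!

Binary search finds 24 at index 5 after 3 comparisons. The search repeatedly halves the search space by comparing with the middle element.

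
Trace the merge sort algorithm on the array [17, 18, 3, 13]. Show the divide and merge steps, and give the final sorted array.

Merge sort trace:

Split: [17, 18, 3, 13] -> [17, 18] and [3, 13]
  Split: [17, 18] -> [17] and [18]
  Merge: [17] + [18] -> [17, 18]
  Split: [3, 13] -> [3] and [13]
  Merge: [3] + [13] -> [3, 13]
Merge: [17, 18] + [3, 13] -> [3, 13, 17, 18]

Final sorted array: [3, 13, 17, 18]

The merge sort proceeds by recursively splitting the array and merging sorted halves.
After all merges, the sorted array is [3, 13, 17, 18].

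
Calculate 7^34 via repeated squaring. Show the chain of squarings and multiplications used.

Computing 7^34 by squaring (build up from 7^1; each line after the first costs one multiplication):

7^1 = 7
7^2 = (7^1)^2 = 7^2 = 49
7^4 = (7^2)^2 = 49^2 = 2401
7^8 = (7^4)^2 = 2401^2 = 5764801
7^16 = (7^8)^2 = 5764801^2 = 33232930569601
7^17 = 7 * 7^16 = 7 * 33232930569601 = 232630513987207
7^34 = (7^17)^2 = 232630513987207^2 = 54116956037952111668959660849

Result: 54116956037952111668959660849
Multiplications needed: 6 (6 lines after 7^1)

7^34 = 54116956037952111668959660849. Using exponentiation by squaring, this requires 6 multiplications. The key idea: if the exponent is even, square the half-power; if odd, multiply by the base once.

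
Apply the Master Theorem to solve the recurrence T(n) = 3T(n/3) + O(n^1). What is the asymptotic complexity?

Master Theorem for T(n) = 3T(n/3) + O(n^1):

a = 3, b = 3, c = 1
log_b(a) = log_3(3) = 1.0000

Case 2: c = 1 = log_3(3) = 1.0000
T(n) = O(n^1 log n) = O(n log n)

For T(n) = 3T(n/3) + O(n^1): log_3(3) = 1.0000. This is Case 2 of the Master Theorem (c = log_b(a), equal work at all levels), giving O(n log n).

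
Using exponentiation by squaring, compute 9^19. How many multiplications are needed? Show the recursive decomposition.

Computing 9^19 by squaring (build up from 9^1; each line after the first costs one multiplication):

9^1 = 9
9^2 = (9^1)^2 = 9^2 = 81
9^4 = (9^2)^2 = 81^2 = 6561
9^8 = (9^4)^2 = 6561^2 = 43046721
9^9 = 9 * 9^8 = 9 * 43046721 = 387420489
9^18 = (9^9)^2 = 387420489^2 = 150094635296999121
9^19 = 9 * 9^18 = 9 * 150094635296999121 = 1350851717672992089

Result: 1350851717672992089
Multiplications needed: 6 (6 lines after 9^1)

9^19 = 1350851717672992089. Using exponentiation by squaring, this requires 6 multiplications. The key idea: if the exponent is even, square the half-power; if odd, multiply by the base once.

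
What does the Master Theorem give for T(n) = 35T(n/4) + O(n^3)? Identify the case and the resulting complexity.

Master Theorem for T(n) = 35T(n/4) + O(n^3):

a = 35, b = 4, c = 3
log_b(a) = log_4(35) = 2.5646

Case 3: c = 3 > log_4(35) = 2.5646
T(n) = O(n^3) = O(n^3)

For T(n) = 35T(n/4) + O(n^3): log_4(35) = 2.5646. This is Case 3 of the Master Theorem (c > log_b(a), work dominated by root), giving O(n^3).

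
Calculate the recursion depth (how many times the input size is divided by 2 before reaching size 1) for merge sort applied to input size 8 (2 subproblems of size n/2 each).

For divide and conquer with division factor 2:

Problem sizes at each level:
Level 0: 8
Level 1: 4
Level 2: 2
Level 3: 1

The root is level 0 and the size-1 base case is level 3 (the tree spans levels 0 through 3, i.e. 4 levels counting the root), so the depth is the number of divisions: log_2(8) = 3

The recursion tree depth is log_2(8) = 3. At each level, the problem size is divided by 2, so it takes 3 divisions to reduce to a base case of size 1. The algorithm makes 2 recursive calls at each level.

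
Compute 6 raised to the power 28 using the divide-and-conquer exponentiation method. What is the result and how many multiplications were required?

Computing 6^28 by squaring (build up from 6^1; each line after the first costs one multiplication):

6^1 = 6
6^2 = (6^1)^2 = 6^2 = 36
6^3 = 6 * 6^2 = 6 * 36 = 216
6^6 = (6^3)^2 = 216^2 = 46656
6^7 = 6 * 6^6 = 6 * 46656 = 279936
6^14 = (6^7)^2 = 279936^2 = 78364164096
6^28 = (6^14)^2 = 78364164096^2 = 6140942214464815497216

Result: 6140942214464815497216
Multiplications needed: 6 (6 lines after 6^1)

6^28 = 6140942214464815497216. Using exponentiation by squaring, this requires 6 multiplications. The key idea: if the exponent is even, square the half-power; if odd, multiply by the base once.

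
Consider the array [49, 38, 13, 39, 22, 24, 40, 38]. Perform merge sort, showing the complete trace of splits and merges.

Merge sort trace:

Split: [49, 38, 13, 39, 22, 24, 40, 38] -> [49, 38, 13, 39] and [22, 24, 40, 38]
  Split: [49, 38, 13, 39] -> [49, 38] and [13, 39]
    Split: [49, 38] -> [49] and [38]
    Merge: [49] + [38] -> [38, 49]
    Split: [13, 39] -> [13] and [39]
    Merge: [13] + [39] -> [13, 39]
  Merge: [38, 49] + [13, 39] -> [13, 38, 39, 49]
  Split: [22, 24, 40, 38] -> [22, 24] and [40, 38]
    Split: [22, 24] -> [22] and [24]
    Merge: [22] + [24] -> [22, 24]
    Split: [40, 38] -> [40] and [38]
    Merge: [40] + [38] -> [38, 40]
  Merge: [22, 24] + [38, 40] -> [22, 24, 38, 40]
Merge: [13, 38, 39, 49] + [22, 24, 38, 40] -> [13, 22, 24, 38, 38, 39, 40, 49]

Final sorted array: [13, 22, 24, 38, 38, 39, 40, 49]

The merge sort proceeds by recursively splitting the array and merging sorted halves.
After all merges, the sorted array is [13, 22, 24, 38, 38, 39, 40, 49].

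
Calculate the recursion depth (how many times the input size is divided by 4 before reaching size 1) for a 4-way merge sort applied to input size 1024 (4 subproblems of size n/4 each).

For divide and conquer with division factor 4:

Problem sizes at each level:
Level 0: 1024
Level 1: 256
Level 2: 64
Level 3: 16
Level 4: 4
Level 5: 1

The root is level 0 and the size-1 base case is level 5 (the tree spans levels 0 through 5, i.e. 6 levels counting the root), so the depth is the number of divisions: log_4(1024) = 5

The recursion tree depth is log_4(1024) = 5. At each level, the problem size is divided by 4, so it takes 5 divisions to reduce to a base case of size 1. The algorithm makes 4 recursive calls at each level.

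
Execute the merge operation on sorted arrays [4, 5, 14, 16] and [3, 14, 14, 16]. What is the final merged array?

Merging process:

Compare 4 vs 3: take 3 from right. Merged: [3]
Compare 4 vs 14: take 4 from left. Merged: [3, 4]
Compare 5 vs 14: take 5 from left. Merged: [3, 4, 5]
Compare 14 vs 14: take 14 from left. Merged: [3, 4, 5, 14]
Compare 16 vs 14: take 14 from right. Merged: [3, 4, 5, 14, 14]
Compare 16 vs 14: take 14 from right. Merged: [3, 4, 5, 14, 14, 14]
Compare 16 vs 16: take 16 from left. Merged: [3, 4, 5, 14, 14, 14, 16]
Append remaining from right: [16]. Merged: [3, 4, 5, 14, 14, 14, 16, 16]

Final merged array: [3, 4, 5, 14, 14, 14, 16, 16]
Total comparisons: 7

The merged array is [3, 4, 5, 14, 14, 14, 16, 16], requiring 7 comparisons. The merge step runs in O(n) time where n is the total number of elements.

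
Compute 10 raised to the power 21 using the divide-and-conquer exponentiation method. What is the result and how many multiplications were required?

Computing 10^21 by squaring (build up from 10^1; each line after the first costs one multiplication):

10^1 = 10
10^2 = (10^1)^2 = 10^2 = 100
10^4 = (10^2)^2 = 100^2 = 10000
10^5 = 10 * 10^4 = 10 * 10000 = 100000
10^10 = (10^5)^2 = 100000^2 = 10000000000
10^20 = (10^10)^2 = 10000000000^2 = 100000000000000000000
10^21 = 10 * 10^20 = 10 * 100000000000000000000 = 1000000000000000000000

Result: 1000000000000000000000
Multiplications needed: 6 (6 lines after 10^1)

10^21 = 1000000000000000000000. Using exponentiation by squaring, this requires 6 multiplications. The key idea: if the exponent is even, square the half-power; if odd, multiply by the base once.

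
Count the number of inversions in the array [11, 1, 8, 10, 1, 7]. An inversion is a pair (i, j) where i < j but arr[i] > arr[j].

Finding inversions in [11, 1, 8, 10, 1, 7]:

(0, 1): arr[0]=11 > arr[1]=1
(0, 2): arr[0]=11 > arr[2]=8
(0, 3): arr[0]=11 > arr[3]=10
(0, 4): arr[0]=11 > arr[4]=1
(0, 5): arr[0]=11 > arr[5]=7
(2, 4): arr[2]=8 > arr[4]=1
(2, 5): arr[2]=8 > arr[5]=7
(3, 4): arr[3]=10 > arr[4]=1
(3, 5): arr[3]=10 > arr[5]=7

Total inversions: 9

The array has 9 inversion(s): (0,1), (0,2), (0,3), (0,4), (0,5), (2,4), (2,5), (3,4), (3,5). Each pair (i,j) satisfies i < j and arr[i] > arr[j].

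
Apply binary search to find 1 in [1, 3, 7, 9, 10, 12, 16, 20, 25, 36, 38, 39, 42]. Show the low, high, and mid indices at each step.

Binary search for 1 in [1, 3, 7, 9, 10, 12, 16, 20, 25, 36, 38, 39, 42]:

lo=0, hi=12, mid=6, arr[mid]=16 -> 16 > 1, search left half
lo=0, hi=5, mid=2, arr[mid]=7 -> 7 > 1, search left half
lo=0, hi=1, mid=0, arr[mid]=1 -> Found target at index 0!

Binary search finds 1 at index 0 after 3 comparisons. The search repeatedly halves the search space by comparing with the middle element.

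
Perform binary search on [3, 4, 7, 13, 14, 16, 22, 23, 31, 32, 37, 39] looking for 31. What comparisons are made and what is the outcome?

Binary search for 31 in [3, 4, 7, 13, 14, 16, 22, 23, 31, 32, 37, 39]:

lo=0, hi=11, mid=5, arr[mid]=16 -> 16 < 31, search right half
lo=6, hi=11, mid=8, arr[mid]=31 -> Found target at index 8!

Binary search finds 31 at index 8 after 2 comparisons. The search repeatedly halves the search space by comparing with the middle element.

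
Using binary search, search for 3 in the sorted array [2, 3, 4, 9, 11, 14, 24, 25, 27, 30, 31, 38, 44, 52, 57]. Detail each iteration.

Binary search for 3 in [2, 3, 4, 9, 11, 14, 24, 25, 27, 30, 31, 38, 44, 52, 57]:

lo=0, hi=14, mid=7, arr[mid]=25 -> 25 > 3, search left half
lo=0, hi=6, mid=3, arr[mid]=9 -> 9 > 3, search left half
lo=0, hi=2, mid=1, arr[mid]=3 -> Found target at index 1!

Binary search finds 3 at index 1 after 3 comparisons. The search repeatedly halves the search space by comparing with the middle element.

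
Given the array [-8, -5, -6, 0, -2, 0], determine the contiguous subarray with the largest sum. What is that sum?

Using Kadane's algorithm on [-8, -5, -6, 0, -2, 0]:

Scanning through the array:
Position 1 (value -5): max_ending_here = -5, max_so_far = -5
Position 2 (value -6): max_ending_here = -6, max_so_far = -5
Position 3 (value 0): max_ending_here = 0, max_so_far = 0
Position 4 (value -2): max_ending_here = -2, max_so_far = 0
Position 5 (value 0): max_ending_here = 0, max_so_far = 0

Maximum subarray: [0]
Maximum sum: 0

The maximum subarray is [0] with sum 0. This subarray runs from index 3 to index 3.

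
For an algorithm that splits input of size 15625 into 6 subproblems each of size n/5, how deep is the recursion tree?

For divide and conquer with division factor 5:

Problem sizes at each level:
Level 0: 15625
Level 1: 3125
Level 2: 625
Level 3: 125
Level 4: 25
Level 5: 5
Level 6: 1

The root is level 0 and the size-1 base case is level 6 (the tree spans levels 0 through 6, i.e. 7 levels counting the root), so the depth is the number of divisions: log_5(15625) = 6

The recursion tree depth is log_5(15625) = 6. At each level, the problem size is divided by 5, so it takes 6 divisions to reduce to a base case of size 1. The algorithm makes 6 recursive calls at each level.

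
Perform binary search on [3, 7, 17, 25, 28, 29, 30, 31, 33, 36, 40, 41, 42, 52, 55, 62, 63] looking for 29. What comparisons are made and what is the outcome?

Binary search for 29 in [3, 7, 17, 25, 28, 29, 30, 31, 33, 36, 40, 41, 42, 52, 55, 62, 63]:

lo=0, hi=16, mid=8, arr[mid]=33 -> 33 > 29, search left half
lo=0, hi=7, mid=3, arr[mid]=25 -> 25 < 29, search right half
lo=4, hi=7, mid=5, arr[mid]=29 -> Found target at index 5!

Binary search finds 29 at index 5 after 3 comparisons. The search repeatedly halves the search space by comparing with the middle element.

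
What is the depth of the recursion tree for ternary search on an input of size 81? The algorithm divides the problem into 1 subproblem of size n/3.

For divide and conquer with division factor 3:

Problem sizes at each level:
Level 0: 81
Level 1: 27
Level 2: 9
Level 3: 3
Level 4: 1

The root is level 0 and the size-1 base case is level 4 (the tree spans levels 0 through 4, i.e. 5 levels counting the root), so the depth is the number of divisions: log_3(81) = 4

The recursion tree depth is log_3(81) = 4. At each level, the problem size is divided by 3, so it takes 4 divisions to reduce to a base case of size 1. The algorithm makes 1 recursive call at each level.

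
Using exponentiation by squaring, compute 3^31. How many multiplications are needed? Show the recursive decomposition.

Computing 3^31 by squaring (build up from 3^1; each line after the first costs one multiplication):

3^1 = 3
3^2 = (3^1)^2 = 3^2 = 9
3^3 = 3 * 3^2 = 3 * 9 = 27
3^6 = (3^3)^2 = 27^2 = 729
3^7 = 3 * 3^6 = 3 * 729 = 2187
3^14 = (3^7)^2 = 2187^2 = 4782969
3^15 = 3 * 3^14 = 3 * 4782969 = 14348907
3^30 = (3^15)^2 = 14348907^2 = 205891132094649
3^31 = 3 * 3^30 = 3 * 205891132094649 = 617673396283947

Result: 617673396283947
Multiplications needed: 8 (8 lines after 3^1)

3^31 = 617673396283947. Using exponentiation by squaring, this requires 8 multiplications. The key idea: if the exponent is even, square the half-power; if odd, multiply by the base once.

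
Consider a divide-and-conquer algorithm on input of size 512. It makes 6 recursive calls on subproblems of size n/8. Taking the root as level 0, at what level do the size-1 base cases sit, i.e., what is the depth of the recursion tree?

For divide and conquer with division factor 8:

Problem sizes at each level:
Level 0: 512
Level 1: 64
Level 2: 8
Level 3: 1

The root is level 0 and the size-1 base case is level 3 (the tree spans levels 0 through 3, i.e. 4 levels counting the root), so the depth is the number of divisions: log_8(512) = 3

The recursion tree depth is log_8(512) = 3. At each level, the problem size is divided by 8, so it takes 3 divisions to reduce to a base case of size 1. The algorithm makes 6 recursive calls at each level.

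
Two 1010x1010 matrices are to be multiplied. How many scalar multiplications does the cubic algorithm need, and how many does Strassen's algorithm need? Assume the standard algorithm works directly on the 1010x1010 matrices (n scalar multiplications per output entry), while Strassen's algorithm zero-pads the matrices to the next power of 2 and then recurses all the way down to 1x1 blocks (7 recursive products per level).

Matrix multiplication for 1010x1010 matrices:

Strassen's algorithm requires power-of-2 dimensions. Pad 1010x1010 to 1024x1024 (next power of 2).

Standard algorithm: 1010^3 = 1030301000 multiplications
Strassen's algorithm: 7^(log2(1024)) = 7^10 = 282475249 multiplications
Savings: 1030301000 - 282475249 = 747825751 multiplications

Standard: 1030301000 multiplications (1010^3). Strassen: 282475249 multiplications (7^10, after padding to 1024x1024). Strassen reduces 8 recursive multiplications to 7 at each level.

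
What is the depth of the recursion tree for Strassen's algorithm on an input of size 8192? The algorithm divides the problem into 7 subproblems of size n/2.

For divide and conquer with division factor 2:

Problem sizes at each level:
Level 0: 8192
Level 1: 4096
Level 2: 2048
Level 3: 1024
Level 4: 512
Level 5: 256
Level 6: 128
Level 7: 64
Level 8: 32
Level 9: 16
Level 10: 8
Level 11: 4
Level 12: 2
Level 13: 1

The root is level 0 and the size-1 base case is level 13 (the tree spans levels 0 through 13, i.e. 14 levels counting the root), so the depth is the number of divisions: log_2(8192) = 13

The recursion tree depth is log_2(8192) = 13. At each level, the problem size is divided by 2, so it takes 13 divisions to reduce to a base case of size 1. The algorithm makes 7 recursive calls at each level.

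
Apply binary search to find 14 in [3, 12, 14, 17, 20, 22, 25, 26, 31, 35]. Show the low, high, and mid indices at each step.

Binary search for 14 in [3, 12, 14, 17, 20, 22, 25, 26, 31, 35]:

lo=0, hi=9, mid=4, arr[mid]=20 -> 20 > 14, search left half
lo=0, hi=3, mid=1, arr[mid]=12 -> 12 < 14, search right half
lo=2, hi=3, mid=2, arr[mid]=14 -> Found target at index 2!

Binary search finds 14 at index 2 after 3 comparisons. The search repeatedly halves the search space by comparing with the middle element.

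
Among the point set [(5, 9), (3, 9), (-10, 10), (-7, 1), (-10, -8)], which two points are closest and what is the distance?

Computing all pairwise distances among 5 points:

d((5, 9), (3, 9)) = 2.0 <-- minimum
d((5, 9), (-10, 10)) = 15.0333
d((5, 9), (-7, 1)) = 14.4222
d((5, 9), (-10, -8)) = 22.6716
d((3, 9), (-10, 10)) = 13.0384
d((3, 9), (-7, 1)) = 12.8062
d((3, 9), (-10, -8)) = 21.4009
d((-10, 10), (-7, 1)) = 9.4868
d((-10, 10), (-10, -8)) = 18.0
d((-7, 1), (-10, -8)) = 9.4868

Closest pair: (5, 9) and (3, 9) with distance 2.0

The closest pair is (5, 9) and (3, 9) with Euclidean distance 2.0. For 5 points, brute-force pairwise comparison is shown above. For large n, the divide-and-conquer algorithm (sort by x, recurse on halves, check the dividing strip) achieves O(n log n).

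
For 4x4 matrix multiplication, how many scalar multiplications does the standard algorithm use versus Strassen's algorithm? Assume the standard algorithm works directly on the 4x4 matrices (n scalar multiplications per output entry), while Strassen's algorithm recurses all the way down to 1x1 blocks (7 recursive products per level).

Matrix multiplication for 4x4 matrices:

Standard algorithm: 4^3 = 64 multiplications
Strassen's algorithm: 7^(log2(4)) = 7^2 = 49 multiplications
Savings: 64 - 49 = 15 multiplications

Standard: 64 multiplications (4^3). Strassen: 49 multiplications (7^2). Strassen reduces 8 recursive multiplications to 7 at each level.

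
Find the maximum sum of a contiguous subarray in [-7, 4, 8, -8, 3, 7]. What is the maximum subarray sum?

Using Kadane's algorithm on [-7, 4, 8, -8, 3, 7]:

Scanning through the array:
Position 1 (value 4): max_ending_here = 4, max_so_far = 4
Position 2 (value 8): max_ending_here = 12, max_so_far = 12
Position 3 (value -8): max_ending_here = 4, max_so_far = 12
Position 4 (value 3): max_ending_here = 7, max_so_far = 12
Position 5 (value 7): max_ending_here = 14, max_so_far = 14

Maximum subarray: [4, 8, -8, 3, 7]
Maximum sum: 14

The maximum subarray is [4, 8, -8, 3, 7] with sum 14. This subarray runs from index 1 to index 5.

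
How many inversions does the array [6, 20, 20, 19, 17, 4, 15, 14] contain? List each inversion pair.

Finding inversions in [6, 20, 20, 19, 17, 4, 15, 14]:

(0, 5): arr[0]=6 > arr[5]=4
(1, 3): arr[1]=20 > arr[3]=19
(1, 4): arr[1]=20 > arr[4]=17
(1, 5): arr[1]=20 > arr[5]=4
(1, 6): arr[1]=20 > arr[6]=15
(1, 7): arr[1]=20 > arr[7]=14
(2, 3): arr[2]=20 > arr[3]=19
(2, 4): arr[2]=20 > arr[4]=17
(2, 5): arr[2]=20 > arr[5]=4
(2, 6): arr[2]=20 > arr[6]=15
(2, 7): arr[2]=20 > arr[7]=14
(3, 4): arr[3]=19 > arr[4]=17
(3, 5): arr[3]=19 > arr[5]=4
(3, 6): arr[3]=19 > arr[6]=15
(3, 7): arr[3]=19 > arr[7]=14
(4, 5): arr[4]=17 > arr[5]=4
(4, 6): arr[4]=17 > arr[6]=15
(4, 7): arr[4]=17 > arr[7]=14
(6, 7): arr[6]=15 > arr[7]=14

Total inversions: 19

The array has 19 inversion(s): (0,5), (1,3), (1,4), (1,5), (1,6), (1,7), (2,3), (2,4), (2,5), (2,6), (2,7), (3,4), (3,5), (3,6), (3,7), (4,5), (4,6), (4,7), (6,7). Each pair (i,j) satisfies i < j and arr[i] > arr[j].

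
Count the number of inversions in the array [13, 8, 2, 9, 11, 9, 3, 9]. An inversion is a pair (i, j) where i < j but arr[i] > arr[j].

Finding inversions in [13, 8, 2, 9, 11, 9, 3, 9]:

(0, 1): arr[0]=13 > arr[1]=8
(0, 2): arr[0]=13 > arr[2]=2
(0, 3): arr[0]=13 > arr[3]=9
(0, 4): arr[0]=13 > arr[4]=11
(0, 5): arr[0]=13 > arr[5]=9
(0, 6): arr[0]=13 > arr[6]=3
(0, 7): arr[0]=13 > arr[7]=9
(1, 2): arr[1]=8 > arr[2]=2
(1, 6): arr[1]=8 > arr[6]=3
(3, 6): arr[3]=9 > arr[6]=3
(4, 5): arr[4]=11 > arr[5]=9
(4, 6): arr[4]=11 > arr[6]=3
(4, 7): arr[4]=11 > arr[7]=9
(5, 6): arr[5]=9 > arr[6]=3

Total inversions: 14

The array has 14 inversion(s): (0,1), (0,2), (0,3), (0,4), (0,5), (0,6), (0,7), (1,2), (1,6), (3,6), (4,5), (4,6), (4,7), (5,6). Each pair (i,j) satisfies i < j and arr[i] > arr[j].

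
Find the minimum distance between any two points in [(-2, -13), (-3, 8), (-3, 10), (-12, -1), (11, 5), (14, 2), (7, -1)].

Computing all pairwise distances among 7 points:

d((-2, -13), (-3, 8)) = 21.0238
d((-2, -13), (-3, 10)) = 23.0217
d((-2, -13), (-12, -1)) = 15.6205
d((-2, -13), (11, 5)) = 22.2036
d((-2, -13), (14, 2)) = 21.9317
d((-2, -13), (7, -1)) = 15.0
d((-3, 8), (-3, 10)) = 2.0 <-- minimum
d((-3, 8), (-12, -1)) = 12.7279
d((-3, 8), (11, 5)) = 14.3178
d((-3, 8), (14, 2)) = 18.0278
d((-3, 8), (7, -1)) = 13.4536
d((-3, 10), (-12, -1)) = 14.2127
d((-3, 10), (11, 5)) = 14.8661
d((-3, 10), (14, 2)) = 18.7883
d((-3, 10), (7, -1)) = 14.8661
d((-12, -1), (11, 5)) = 23.7697
d((-12, -1), (14, 2)) = 26.1725
d((-12, -1), (7, -1)) = 19.0
d((11, 5), (14, 2)) = 4.2426
d((11, 5), (7, -1)) = 7.2111
d((14, 2), (7, -1)) = 7.6158

Closest pair: (-3, 8) and (-3, 10) with distance 2.0

The closest pair is (-3, 8) and (-3, 10) with Euclidean distance 2.0. For 7 points, brute-force pairwise comparison is shown above. For large n, the divide-and-conquer algorithm (sort by x, recurse on halves, check the dividing strip) achieves O(n log n).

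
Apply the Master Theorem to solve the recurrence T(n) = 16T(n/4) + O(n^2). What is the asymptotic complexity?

Master Theorem for T(n) = 16T(n/4) + O(n^2):

a = 16, b = 4, c = 2
log_b(a) = log_4(16) = 2.0000

Case 2: c = 2 = log_4(16) = 2.0000
T(n) = O(n^2 log n) = O(n^2 log n)

For T(n) = 16T(n/4) + O(n^2): log_4(16) = 2.0000. This is Case 2 of the Master Theorem (c = log_b(a), equal work at all levels), giving O(n^2 log n).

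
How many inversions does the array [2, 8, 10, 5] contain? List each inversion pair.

Finding inversions in [2, 8, 10, 5]:

(1, 3): arr[1]=8 > arr[3]=5
(2, 3): arr[2]=10 > arr[3]=5

Total inversions: 2

The array has 2 inversion(s): (1,3), (2,3). Each pair (i,j) satisfies i < j and arr[i] > arr[j].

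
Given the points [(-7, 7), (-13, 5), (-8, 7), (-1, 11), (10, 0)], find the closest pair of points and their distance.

Computing all pairwise distances among 5 points:

d((-7, 7), (-13, 5)) = 6.3246
d((-7, 7), (-8, 7)) = 1.0 <-- minimum
d((-7, 7), (-1, 11)) = 7.2111
d((-7, 7), (10, 0)) = 18.3848
d((-13, 5), (-8, 7)) = 5.3852
d((-13, 5), (-1, 11)) = 13.4164
d((-13, 5), (10, 0)) = 23.5372
d((-8, 7), (-1, 11)) = 8.0623
d((-8, 7), (10, 0)) = 19.3132
d((-1, 11), (10, 0)) = 15.5563

Closest pair: (-7, 7) and (-8, 7) with distance 1.0

The closest pair is (-7, 7) and (-8, 7) with Euclidean distance 1.0. For 5 points, brute-force pairwise comparison is shown above. For large n, the divide-and-conquer algorithm (sort by x, recurse on halves, check the dividing strip) achieves O(n log n).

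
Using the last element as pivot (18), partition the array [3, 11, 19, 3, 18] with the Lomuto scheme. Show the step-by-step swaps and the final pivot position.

Lomuto partition with pivot = 18:

Initial array: [3, 11, 19, 3, 18]

arr[0]=3 <= 18: swap with position 0, array becomes [3, 11, 19, 3, 18]
arr[1]=11 <= 18: swap with position 1, array becomes [3, 11, 19, 3, 18]
arr[2]=19 > 18: no swap
arr[3]=3 <= 18: swap with position 2, array becomes [3, 11, 3, 19, 18]

Place pivot at position 3: [3, 11, 3, 18, 19]
Pivot position: 3

After partitioning with pivot 18, the array becomes [3, 11, 3, 18, 19]. The pivot is placed at index 3. All elements to the left of the pivot are <= 18, and all elements to the right are > 18.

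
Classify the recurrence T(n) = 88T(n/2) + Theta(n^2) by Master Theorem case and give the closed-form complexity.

Master Theorem for T(n) = 88T(n/2) + O(n^2):

a = 88, b = 2, c = 2
log_b(a) = log_2(88) = 6.4594

Case 1: c = 2 < log_2(88) = 6.4594
T(n) = O(n^(log_2 88))

For T(n) = 88T(n/2) + O(n^2): log_2(88) = 6.4594. This is Case 1 of the Master Theorem (c < log_b(a), work dominated by leaves), giving O(n^(log_2 88)).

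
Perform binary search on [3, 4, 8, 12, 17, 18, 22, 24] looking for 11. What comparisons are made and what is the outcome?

Binary search for 11 in [3, 4, 8, 12, 17, 18, 22, 24]:

lo=0, hi=7, mid=3, arr[mid]=12 -> 12 > 11, search left half
lo=0, hi=2, mid=1, arr[mid]=4 -> 4 < 11, search right half
lo=2, hi=2, mid=2, arr[mid]=8 -> 8 < 11, search right half
lo=3 > hi=2, target 11 not found

Binary search determines that 11 is not in the array after 3 comparisons. The search space was exhausted without finding the target.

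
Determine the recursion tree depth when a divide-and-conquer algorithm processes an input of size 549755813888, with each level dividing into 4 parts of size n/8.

For divide and conquer with division factor 8:

Problem sizes at each level:
Level 0: 549755813888
Level 1: 68719476736
Level 2: 8589934592
Level 3: 1073741824
Level 4: 134217728
Level 5: 16777216
Level 6: 2097152
Level 7: 262144
Level 8: 32768
Level 9: 4096
Level 10: 512
Level 11: 64
Level 12: 8
Level 13: 1

The root is level 0 and the size-1 base case is level 13 (the tree spans levels 0 through 13, i.e. 14 levels counting the root), so the depth is the number of divisions: log_8(549755813888) = 13

The recursion tree depth is log_8(549755813888) = 13. At each level, the problem size is divided by 8, so it takes 13 divisions to reduce to a base case of size 1. The algorithm makes 4 recursive calls at each level.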